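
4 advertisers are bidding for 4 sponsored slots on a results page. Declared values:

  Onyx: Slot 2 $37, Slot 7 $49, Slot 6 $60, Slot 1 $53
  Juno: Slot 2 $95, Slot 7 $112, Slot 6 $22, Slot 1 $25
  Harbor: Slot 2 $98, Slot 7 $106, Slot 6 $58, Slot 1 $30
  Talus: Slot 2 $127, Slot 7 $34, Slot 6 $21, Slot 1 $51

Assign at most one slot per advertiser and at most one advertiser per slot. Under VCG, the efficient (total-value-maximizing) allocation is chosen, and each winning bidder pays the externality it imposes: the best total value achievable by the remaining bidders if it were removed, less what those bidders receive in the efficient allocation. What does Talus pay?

Talus pays $47.

Efficient allocation: Onyx→Slot 1 ($53), Juno→Slot 7 ($112), Harbor→Slot 6 ($58), Talus→Slot 2 ($127); total welfare W = $350.
Talus receives Slot 2 at value $127, so the others get W − 127 = $223.
Without Talus: best allocation of the remaining 3 bidders over all 4 slots is Onyx→Slot 6 ($60), Juno→Slot 7 ($112), Harbor→Slot 2 ($98), total $270.
VCG payment = (others' best without Talus) − (others' welfare with Talus) = 270 − 223 = $47.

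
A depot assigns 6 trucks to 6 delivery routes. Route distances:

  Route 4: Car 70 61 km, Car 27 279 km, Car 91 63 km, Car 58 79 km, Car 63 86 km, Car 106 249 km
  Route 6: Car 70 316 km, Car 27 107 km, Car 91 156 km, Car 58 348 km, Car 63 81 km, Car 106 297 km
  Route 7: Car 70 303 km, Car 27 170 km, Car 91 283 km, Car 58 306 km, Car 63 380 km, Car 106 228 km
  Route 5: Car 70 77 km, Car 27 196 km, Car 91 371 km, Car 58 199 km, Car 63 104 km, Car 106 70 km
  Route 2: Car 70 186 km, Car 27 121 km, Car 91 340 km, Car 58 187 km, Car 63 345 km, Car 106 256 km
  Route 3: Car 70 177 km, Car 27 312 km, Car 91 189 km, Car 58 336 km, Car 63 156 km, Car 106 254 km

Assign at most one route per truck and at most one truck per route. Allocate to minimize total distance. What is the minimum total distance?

This is the linear assignment problem.
Optimal: Car 70→Route 3 (177 km), Car 27→Route 7 (170 km), Car 91→Route 4 (63 km), Car 58→Route 2 (187 km), Car 63→Route 6 (81 km), Car 106→Route 5 (70 km) — total 177+170+63+187+81+70 = 748 km.
Row-greedy (each truck in turn takes its cheapest remaining route) gives 876 km, worse by 128.
Every other assignment is strictly worse.

Minimum total: 748 km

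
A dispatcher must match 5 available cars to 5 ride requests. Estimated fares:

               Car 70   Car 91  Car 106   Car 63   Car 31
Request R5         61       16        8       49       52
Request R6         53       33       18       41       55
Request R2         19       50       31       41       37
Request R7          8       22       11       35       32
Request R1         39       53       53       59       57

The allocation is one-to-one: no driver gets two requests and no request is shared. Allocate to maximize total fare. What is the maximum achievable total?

Maximum total: $254

Optimal: Car 70→Request R5 ($61), Car 91→Request R2 ($50), Car 106→Request R1 ($53), Car 63→Request R7 ($35), Car 31→Request R6 ($55) — total 61+50+53+35+55 = $254.
Max-entry greedy (repeatedly take the single best remaining cell) gives $236, worse by 18.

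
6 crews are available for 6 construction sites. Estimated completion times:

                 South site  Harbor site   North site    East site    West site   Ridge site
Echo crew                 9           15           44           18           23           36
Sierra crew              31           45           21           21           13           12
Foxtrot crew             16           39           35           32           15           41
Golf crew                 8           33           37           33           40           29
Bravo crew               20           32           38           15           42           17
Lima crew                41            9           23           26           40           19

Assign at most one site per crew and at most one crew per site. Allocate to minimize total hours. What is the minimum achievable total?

Minimum total: 88 hours

Optimal: Echo crew→Harbor site (15 hours), Sierra crew→Ridge site (12 hours), Foxtrot crew→West site (15 hours), Golf crew→South site (8 hours), Bravo crew→East site (15 hours), Lima crew→North site (23 hours) — total 15+12+15+8+15+23 = 88 hours.
Min-entry greedy (repeatedly take the single cheapest remaining cell) gives 103 hours, worse by 15.
Swapping Golf crew↔Bravo crew (Golf crew→East site 33 hours, Bravo crew→South site 20 hours) adds 30.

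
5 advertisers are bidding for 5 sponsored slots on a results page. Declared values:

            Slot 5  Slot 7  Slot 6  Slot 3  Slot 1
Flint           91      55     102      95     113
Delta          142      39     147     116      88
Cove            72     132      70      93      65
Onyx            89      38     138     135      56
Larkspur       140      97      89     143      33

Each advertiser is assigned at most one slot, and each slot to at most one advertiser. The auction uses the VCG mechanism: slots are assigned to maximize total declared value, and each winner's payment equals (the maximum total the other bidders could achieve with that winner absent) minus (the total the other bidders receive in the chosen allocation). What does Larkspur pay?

Efficient allocation: Flint→Slot 1 ($113), Delta→Slot 5 ($142), Cove→Slot 7 ($132), Onyx→Slot 6 ($138), Larkspur→Slot 3 ($143); total welfare W = $668.
Larkspur receives Slot 3 at value $143, so the others get W − 143 = $525.
Without Larkspur: best allocation of the remaining 4 bidders over all 5 slots is Flint→Slot 1 ($113), Delta→Slot 6 ($147), Cove→Slot 7 ($132), Onyx→Slot 3 ($135), total $527.
VCG payment = (others' best without Larkspur) − (others' welfare with Larkspur) = 527 − 525 = $2.

Larkspur pays $2.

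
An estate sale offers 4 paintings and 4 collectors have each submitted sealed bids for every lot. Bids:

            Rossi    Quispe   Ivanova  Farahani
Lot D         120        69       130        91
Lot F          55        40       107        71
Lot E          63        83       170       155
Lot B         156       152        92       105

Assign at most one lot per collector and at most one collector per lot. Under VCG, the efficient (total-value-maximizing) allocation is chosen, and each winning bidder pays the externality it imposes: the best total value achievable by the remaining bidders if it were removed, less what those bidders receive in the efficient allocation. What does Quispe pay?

Quispe pays $59.

Efficient allocation: Rossi→Lot D ($120), Quispe→Lot B ($152), Ivanova→Lot F ($107), Farahani→Lot E ($155); total welfare W = $534.
Quispe receives Lot B at value $152, so the others get W − 152 = $382.
Without Quispe: best allocation of the remaining 3 bidders over all 4 lots is Rossi→Lot B ($156), Ivanova→Lot D ($130), Farahani→Lot E ($155), total $441.
VCG payment = (others' best without Quispe) − (others' welfare with Quispe) = 441 − 382 = $59.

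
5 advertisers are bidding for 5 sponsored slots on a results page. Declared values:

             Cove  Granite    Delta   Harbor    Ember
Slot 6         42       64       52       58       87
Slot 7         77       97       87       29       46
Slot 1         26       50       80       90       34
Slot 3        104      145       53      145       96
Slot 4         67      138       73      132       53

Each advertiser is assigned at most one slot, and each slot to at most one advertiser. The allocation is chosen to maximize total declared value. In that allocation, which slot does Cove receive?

Cove receives Slot 7.

Treat this as an assignment problem: match each advertiser to one slot.
Optimal: Cove→Slot 7 ($77), Granite→Slot 4 ($138), Delta→Slot 1 ($80), Harbor→Slot 3 ($145), Ember→Slot 6 ($87) — total 77+138+80+145+87 = $527.
Column-greedy (each slot in turn goes to its best remaining advertiser) gives $451, worse by 76.
Cove's own top slot is Slot 3 ($104), but forcing Cove→Slot 3 and reassigning the rest optimally gives only $506 — worse by 21.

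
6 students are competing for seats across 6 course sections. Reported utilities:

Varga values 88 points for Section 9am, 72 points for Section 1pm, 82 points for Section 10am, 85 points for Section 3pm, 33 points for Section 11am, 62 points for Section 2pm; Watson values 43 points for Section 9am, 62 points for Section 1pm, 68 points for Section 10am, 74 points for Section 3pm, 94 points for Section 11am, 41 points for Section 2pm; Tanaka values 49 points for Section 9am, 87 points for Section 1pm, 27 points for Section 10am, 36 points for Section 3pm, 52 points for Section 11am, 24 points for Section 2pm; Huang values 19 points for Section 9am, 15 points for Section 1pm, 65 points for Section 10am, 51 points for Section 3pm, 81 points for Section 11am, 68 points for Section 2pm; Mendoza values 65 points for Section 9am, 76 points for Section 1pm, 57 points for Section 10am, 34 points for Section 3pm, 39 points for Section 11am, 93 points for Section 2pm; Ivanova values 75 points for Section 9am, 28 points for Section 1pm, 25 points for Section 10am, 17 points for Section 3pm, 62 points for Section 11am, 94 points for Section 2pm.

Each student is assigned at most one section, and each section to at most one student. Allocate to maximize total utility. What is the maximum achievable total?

Optimal: Varga→Section 3pm (85 points), Watson→Section 11am (94 points), Tanaka→Section 1pm (87 points), Huang→Section 10am (65 points), Mendoza→Section 2pm (93 points), Ivanova→Section 9am (75 points) — total 85+94+87+65+93+75 = 499 points.
Max-entry greedy (repeatedly take the single best remaining cell) gives 462 points, worse by 37.
Next-best assignment: Varga→Section 10am, Watson→Section 3pm, Tanaka→Section 1pm, Huang→Section 11am, Mendoza→Section 2pm, Ivanova→Section 9am = 492 points.
No other one-to-one assignment exceeds 499 points.

Max total: 499 points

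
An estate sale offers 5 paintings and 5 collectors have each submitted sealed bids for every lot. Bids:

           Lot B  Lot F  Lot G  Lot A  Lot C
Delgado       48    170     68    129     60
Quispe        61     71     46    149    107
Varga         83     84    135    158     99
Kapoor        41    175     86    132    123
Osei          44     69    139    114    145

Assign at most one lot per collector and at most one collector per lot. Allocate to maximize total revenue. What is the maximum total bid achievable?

Optimal: Delgado→Lot F ($170), Quispe→Lot A ($149), Varga→Lot B ($83), Kapoor→Lot C ($123), Osei→Lot G ($139) — total 170+149+83+123+139 = $664.
Column-greedy (each lot in turn goes to its best remaining collector) gives $606, worse by 58.
Next-best assignment: Delgado→Lot B, Quispe→Lot A, Varga→Lot G, Kapoor→Lot F, Osei→Lot C = $652.
Swapping Quispe↔Kapoor (Quispe→Lot C $107, Kapoor→Lot A $132) loses 33.
No other one-to-one assignment exceeds $664.

Max total: $664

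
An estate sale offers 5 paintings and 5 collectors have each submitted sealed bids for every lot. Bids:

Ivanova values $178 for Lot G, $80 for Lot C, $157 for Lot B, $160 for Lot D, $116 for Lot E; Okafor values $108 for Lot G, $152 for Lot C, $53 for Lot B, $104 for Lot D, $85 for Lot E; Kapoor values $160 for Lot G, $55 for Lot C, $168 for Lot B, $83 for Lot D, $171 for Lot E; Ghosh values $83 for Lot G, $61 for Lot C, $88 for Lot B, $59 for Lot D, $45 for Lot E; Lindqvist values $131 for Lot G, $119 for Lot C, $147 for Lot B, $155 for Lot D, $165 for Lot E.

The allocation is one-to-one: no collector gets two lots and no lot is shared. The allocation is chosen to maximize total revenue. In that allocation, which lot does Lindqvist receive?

Lindqvist receives Lot D.

Optimal: Ivanova→Lot G ($178), Okafor→Lot C ($152), Kapoor→Lot E ($171), Ghosh→Lot B ($88), Lindqvist→Lot D ($155) — total 178+152+171+88+155 = $744.
Column-greedy (each lot in turn goes to its best remaining collector) gives $698, worse by 46.
Lindqvist's own top lot is Lot E ($165), but forcing Lindqvist→Lot E and reassigning the rest optimally gives only $728 — worse by 16.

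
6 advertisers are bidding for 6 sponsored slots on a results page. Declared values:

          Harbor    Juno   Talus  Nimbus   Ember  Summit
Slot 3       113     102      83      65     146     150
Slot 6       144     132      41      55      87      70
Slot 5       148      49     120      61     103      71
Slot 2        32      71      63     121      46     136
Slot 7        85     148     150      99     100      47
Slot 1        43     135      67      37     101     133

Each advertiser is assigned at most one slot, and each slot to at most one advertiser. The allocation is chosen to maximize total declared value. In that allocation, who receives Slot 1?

This is the linear assignment problem.
Optimal: Harbor→Slot 5 ($148), Juno→Slot 6 ($132), Talus→Slot 7 ($150), Nimbus→Slot 2 ($121), Ember→Slot 3 ($146), Summit→Slot 1 ($133) — total 148+132+150+121+146+133 = $830.
Column-greedy (each slot in turn goes to its best remaining advertiser) gives $784, worse by 46.
Next-best assignment: Harbor→Slot 6, Juno→Slot 7, Talus→Slot 5, Nimbus→Slot 2, Ember→Slot 3, Summit→Slot 1 = $812.
Checked against all permutations: $830 is optimal.
Summit's own top slot is Slot 3 ($150), but forcing Summit→Slot 3 and reassigning the rest optimally gives only $803 — worse by 27.

Summit receives Slot 1.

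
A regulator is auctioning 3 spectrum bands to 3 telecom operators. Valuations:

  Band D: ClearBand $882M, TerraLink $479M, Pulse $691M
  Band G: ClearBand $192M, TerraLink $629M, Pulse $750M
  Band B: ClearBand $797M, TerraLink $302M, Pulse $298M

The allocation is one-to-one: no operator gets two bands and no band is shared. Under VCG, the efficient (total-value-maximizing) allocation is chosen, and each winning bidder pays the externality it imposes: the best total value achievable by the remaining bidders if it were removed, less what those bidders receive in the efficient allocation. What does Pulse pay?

Efficient allocation: ClearBand→Band B ($797M), TerraLink→Band G ($629M), Pulse→Band D ($691M); total welfare W = $2117M.
Pulse receives Band D at value $691M, so the others get W − 691 = $1426M.
Without Pulse: best allocation of the remaining 2 bidders over all 3 bands is ClearBand→Band D ($882M), TerraLink→Band G ($629M), total $1511M.
VCG payment = (others' best without Pulse) − (others' welfare with Pulse) = 1511 − 1426 = $85M.

Pulse pays $85M.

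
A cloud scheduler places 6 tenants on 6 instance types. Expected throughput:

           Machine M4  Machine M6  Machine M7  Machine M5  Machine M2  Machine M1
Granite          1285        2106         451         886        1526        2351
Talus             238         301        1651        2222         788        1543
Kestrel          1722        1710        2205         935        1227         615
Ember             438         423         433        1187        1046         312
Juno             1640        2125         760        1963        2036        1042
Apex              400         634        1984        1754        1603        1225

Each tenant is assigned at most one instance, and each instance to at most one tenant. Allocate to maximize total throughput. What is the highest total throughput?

Maximum total: 11450 ops/s

This is the linear assignment problem.
Optimal: Granite→Machine M1 (2351 ops/s), Talus→Machine M5 (2222 ops/s), Kestrel→Machine M4 (1722 ops/s), Ember→Machine M2 (1046 ops/s), Juno→Machine M6 (2125 ops/s), Apex→Machine M7 (1984 ops/s) — total 2351+2222+1722+1046+2125+1984 = 11450 ops/s.
Swapping Granite↔Ember (Granite→Machine M2 1526 ops/s, Ember→Machine M1 312 ops/s) loses 1559.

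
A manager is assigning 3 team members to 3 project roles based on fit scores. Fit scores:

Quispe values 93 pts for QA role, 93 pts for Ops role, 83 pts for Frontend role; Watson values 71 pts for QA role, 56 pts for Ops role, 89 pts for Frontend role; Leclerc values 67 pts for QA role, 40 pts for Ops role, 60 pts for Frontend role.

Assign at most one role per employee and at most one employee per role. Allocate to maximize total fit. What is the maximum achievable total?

Max total: 249 pts

This is the linear assignment problem.
Optimal: Quispe→Ops role (93 pts), Watson→Frontend role (89 pts), Leclerc→QA role (67 pts) — total 93+89+67 = 249 pts.
Next-best assignment: Quispe→Ops role, Watson→QA role, Leclerc→Frontend role = 224 pts.
No other one-to-one assignment exceeds 249 pts.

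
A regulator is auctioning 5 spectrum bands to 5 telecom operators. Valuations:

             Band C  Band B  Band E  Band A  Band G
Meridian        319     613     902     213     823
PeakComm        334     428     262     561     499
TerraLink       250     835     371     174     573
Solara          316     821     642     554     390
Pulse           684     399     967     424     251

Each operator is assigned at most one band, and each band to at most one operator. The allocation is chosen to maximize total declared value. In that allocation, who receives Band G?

Optimal: Meridian→Band G ($823M), PeakComm→Band A ($561M), TerraLink→Band B ($835M), Solara→Band E ($642M), Pulse→Band C ($684M) — total 823+561+835+642+684 = $3545M.
Row-greedy (each operator in turn takes its best remaining band) gives $3372M, worse by 173.
Next-best assignment: Meridian→Band E, PeakComm→Band A, TerraLink→Band G, Solara→Band B, Pulse→Band C = $3541M.
No other one-to-one assignment exceeds $3545M.
Meridian's own top band is Band E ($902M), but forcing Meridian→Band E and reassigning the rest optimally gives only $3541M — worse by 4.

Meridian receives Band G.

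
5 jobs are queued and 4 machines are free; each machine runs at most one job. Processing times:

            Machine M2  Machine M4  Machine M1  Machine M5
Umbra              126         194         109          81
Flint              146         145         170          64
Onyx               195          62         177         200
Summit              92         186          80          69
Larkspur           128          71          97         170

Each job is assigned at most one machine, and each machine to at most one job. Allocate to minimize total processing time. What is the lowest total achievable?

Min total: 315 min

Optimal: Summit→Machine M2 (92 min), Onyx→Machine M4 (62 min), Larkspur→Machine M1 (97 min), Flint→Machine M5 (64 min) — total 92+62+97+64 = 315 min.
Next-best assignment: Summit→Machine M2, Onyx→Machine M4, Umbra→Machine M1, Flint→Machine M5 = 327 min.
Swapping Onyx↔Larkspur (Onyx→Machine M1 177 min, Larkspur→Machine M4 71 min) adds 89.
No other one-to-one assignment undercuts 315 min.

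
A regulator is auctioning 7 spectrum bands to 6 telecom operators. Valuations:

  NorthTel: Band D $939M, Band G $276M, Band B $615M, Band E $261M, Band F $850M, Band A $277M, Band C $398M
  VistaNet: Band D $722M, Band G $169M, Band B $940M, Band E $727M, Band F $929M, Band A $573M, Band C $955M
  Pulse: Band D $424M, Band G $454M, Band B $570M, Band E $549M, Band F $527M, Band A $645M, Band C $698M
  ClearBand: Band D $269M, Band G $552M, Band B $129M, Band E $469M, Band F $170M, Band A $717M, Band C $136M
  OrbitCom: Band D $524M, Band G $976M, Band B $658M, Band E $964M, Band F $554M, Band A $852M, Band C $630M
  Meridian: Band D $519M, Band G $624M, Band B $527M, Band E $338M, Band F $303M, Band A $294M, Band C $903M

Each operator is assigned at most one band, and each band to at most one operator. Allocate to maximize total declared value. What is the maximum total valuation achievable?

This is the linear assignment problem.
Optimal: NorthTel→Band D ($939M), VistaNet→Band F ($929M), Pulse→Band B ($570M), ClearBand→Band A ($717M), OrbitCom→Band G ($976M), Meridian→Band C ($903M) — total 939+929+570+717+976+903 = $5034M.
Every other assignment is strictly worse.

Max total: $5034M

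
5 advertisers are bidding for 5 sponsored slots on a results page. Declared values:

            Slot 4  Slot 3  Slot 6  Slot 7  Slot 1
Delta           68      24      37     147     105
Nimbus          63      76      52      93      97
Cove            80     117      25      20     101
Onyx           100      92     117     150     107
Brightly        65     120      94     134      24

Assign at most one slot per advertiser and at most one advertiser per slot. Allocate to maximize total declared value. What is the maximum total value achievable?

This is the linear assignment problem.
Optimal: Delta→Slot 7 ($147), Nimbus→Slot 1 ($97), Cove→Slot 4 ($80), Onyx→Slot 6 ($117), Brightly→Slot 3 ($120) — total 147+97+80+117+120 = $561.
Max-entry greedy (repeatedly take the single best remaining cell) gives $507, worse by 54.
Next-best assignment: Delta→Slot 7, Nimbus→Slot 1, Cove→Slot 3, Onyx→Slot 4, Brightly→Slot 6 = $555.
Swapping Cove↔Brightly (Cove→Slot 3 $117, Brightly→Slot 4 $65) loses 18.
Checked against all permutations: $561 is optimal.

Max total: $561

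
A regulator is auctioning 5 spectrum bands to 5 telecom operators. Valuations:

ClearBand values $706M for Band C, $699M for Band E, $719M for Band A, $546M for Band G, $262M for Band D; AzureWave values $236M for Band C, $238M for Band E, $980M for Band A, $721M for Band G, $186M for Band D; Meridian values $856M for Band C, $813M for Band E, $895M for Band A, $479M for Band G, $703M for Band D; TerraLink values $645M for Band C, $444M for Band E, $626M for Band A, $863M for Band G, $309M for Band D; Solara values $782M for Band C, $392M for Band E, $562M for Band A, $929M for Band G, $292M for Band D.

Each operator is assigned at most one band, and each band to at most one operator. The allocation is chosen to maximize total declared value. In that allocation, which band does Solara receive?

Optimal: ClearBand→Band E ($699M), AzureWave→Band A ($980M), Meridian→Band D ($703M), TerraLink→Band G ($863M), Solara→Band C ($782M) — total 699+980+703+863+782 = $4027M.
Row-greedy (each operator in turn takes its best remaining band) gives $3032M, worse by 995.
Next-best assignment: ClearBand→Band E, AzureWave→Band A, Meridian→Band D, TerraLink→Band C, Solara→Band G = $3956M.
Checked against all permutations: $4027M is optimal.
Solara's own top band is Band G ($929M), but forcing Solara→Band G and reassigning the rest optimally gives only $3956M — worse by 71.

Solara receives Band C.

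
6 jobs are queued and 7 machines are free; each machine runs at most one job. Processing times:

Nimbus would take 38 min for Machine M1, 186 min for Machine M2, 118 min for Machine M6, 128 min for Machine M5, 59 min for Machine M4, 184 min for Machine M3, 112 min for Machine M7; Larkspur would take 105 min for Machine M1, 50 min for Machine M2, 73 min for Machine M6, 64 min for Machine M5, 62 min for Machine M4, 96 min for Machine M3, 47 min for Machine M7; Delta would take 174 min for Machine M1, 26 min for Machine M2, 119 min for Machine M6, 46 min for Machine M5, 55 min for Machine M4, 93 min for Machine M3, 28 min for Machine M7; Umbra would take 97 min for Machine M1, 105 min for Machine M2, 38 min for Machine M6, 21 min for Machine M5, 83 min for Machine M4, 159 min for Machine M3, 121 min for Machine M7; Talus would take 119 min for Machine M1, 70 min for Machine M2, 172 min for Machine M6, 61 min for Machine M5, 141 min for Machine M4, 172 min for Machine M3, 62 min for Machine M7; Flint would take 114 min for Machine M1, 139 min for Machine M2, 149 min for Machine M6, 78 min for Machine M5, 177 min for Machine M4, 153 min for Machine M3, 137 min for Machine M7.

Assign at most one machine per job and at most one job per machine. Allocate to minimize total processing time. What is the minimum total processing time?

Min total: 304 min

Optimal: Nimbus→Machine M1 (38 min), Larkspur→Machine M4 (62 min), Delta→Machine M2 (26 min), Umbra→Machine M6 (38 min), Talus→Machine M7 (62 min), Flint→Machine M5 (78 min) — total 38+62+26+38+62+78 = 304 min.
Min-entry greedy (repeatedly take the single cheapest remaining cell) gives 422 min, worse by 118.
Next-best assignment: Nimbus→Machine M1, Larkspur→Machine M4, Delta→Machine M7, Umbra→Machine M6, Talus→Machine M2, Flint→Machine M5 = 314 min.
Checked against all permutations: 304 min is optimal.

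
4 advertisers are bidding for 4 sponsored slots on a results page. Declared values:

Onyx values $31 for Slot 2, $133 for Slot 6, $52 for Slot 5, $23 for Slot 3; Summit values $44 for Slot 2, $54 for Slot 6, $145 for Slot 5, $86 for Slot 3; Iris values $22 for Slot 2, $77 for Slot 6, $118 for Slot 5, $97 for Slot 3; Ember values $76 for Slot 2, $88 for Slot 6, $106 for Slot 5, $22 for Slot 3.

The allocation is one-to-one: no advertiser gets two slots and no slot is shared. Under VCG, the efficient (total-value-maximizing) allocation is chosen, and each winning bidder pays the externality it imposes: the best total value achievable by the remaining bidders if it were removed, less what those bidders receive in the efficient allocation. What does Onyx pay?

Onyx pays $12.

Efficient allocation: Onyx→Slot 6 ($133), Summit→Slot 5 ($145), Iris→Slot 3 ($97), Ember→Slot 2 ($76); total welfare W = $451.
Onyx receives Slot 6 at value $133, so the others get W − 133 = $318.
Without Onyx: best allocation of the remaining 3 bidders over all 4 slots is Summit→Slot 5 ($145), Iris→Slot 3 ($97), Ember→Slot 6 ($88), total $330.
VCG payment = (others' best without Onyx) − (others' welfare with Onyx) = 330 − 318 = $12.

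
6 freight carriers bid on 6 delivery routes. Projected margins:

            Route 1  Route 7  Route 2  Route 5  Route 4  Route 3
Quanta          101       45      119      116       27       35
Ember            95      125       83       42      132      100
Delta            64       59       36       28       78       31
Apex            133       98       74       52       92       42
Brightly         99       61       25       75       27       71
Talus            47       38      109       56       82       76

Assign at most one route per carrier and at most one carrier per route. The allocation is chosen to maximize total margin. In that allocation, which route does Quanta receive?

Treat this as an assignment problem: match each carrier to one route.
Optimal: Quanta→Route 5 ($116k), Ember→Route 7 ($125k), Delta→Route 4 ($78k), Apex→Route 1 ($133k), Brightly→Route 3 ($71k), Talus→Route 2 ($109k) — total 116+125+78+133+71+109 = $632k.
Column-greedy (each route in turn goes to its best remaining carrier) gives $565k, worse by 67.
Next-best assignment: Quanta→Route 5, Ember→Route 4, Delta→Route 7, Apex→Route 1, Brightly→Route 3, Talus→Route 2 = $620k.
Quanta's own top route is Route 2 ($119k), but forcing Quanta→Route 2 and reassigning the rest optimally gives only $606k — worse by 26.

Quanta receives Route 5.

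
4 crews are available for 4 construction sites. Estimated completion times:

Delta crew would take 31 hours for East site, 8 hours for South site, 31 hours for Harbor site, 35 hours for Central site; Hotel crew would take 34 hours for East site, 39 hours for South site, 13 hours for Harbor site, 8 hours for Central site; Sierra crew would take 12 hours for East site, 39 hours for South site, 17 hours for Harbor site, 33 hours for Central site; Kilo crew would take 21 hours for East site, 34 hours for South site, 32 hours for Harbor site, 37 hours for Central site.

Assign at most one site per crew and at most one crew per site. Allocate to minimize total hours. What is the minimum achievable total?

Optimal: Delta crew→South site (8 hours), Hotel crew→Central site (8 hours), Sierra crew→Harbor site (17 hours), Kilo crew→East site (21 hours) — total 8+8+17+21 = 54 hours.
Row-greedy (each crew in turn takes its cheapest remaining site) gives 60 hours, worse by 6.
Swapping Sierra crew↔Kilo crew (Sierra crew→East site 12 hours, Kilo crew→Harbor site 32 hours) adds 6.

Minimum total: 54 hours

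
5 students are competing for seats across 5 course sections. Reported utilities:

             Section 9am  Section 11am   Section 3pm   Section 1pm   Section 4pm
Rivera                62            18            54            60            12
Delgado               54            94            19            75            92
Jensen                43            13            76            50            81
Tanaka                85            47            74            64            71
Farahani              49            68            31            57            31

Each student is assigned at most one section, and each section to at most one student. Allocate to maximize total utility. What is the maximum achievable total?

Treat this as an assignment problem: match each student to one section.
Optimal: Rivera→Section 1pm (60 points), Delgado→Section 4pm (92 points), Jensen→Section 3pm (76 points), Tanaka→Section 9am (85 points), Farahani→Section 11am (68 points) — total 60+92+76+85+68 = 381 points.
Row-greedy (each student in turn takes its best remaining section) gives 368 points, worse by 13.
Checked against all permutations: 381 points is optimal.

Max total: 381 points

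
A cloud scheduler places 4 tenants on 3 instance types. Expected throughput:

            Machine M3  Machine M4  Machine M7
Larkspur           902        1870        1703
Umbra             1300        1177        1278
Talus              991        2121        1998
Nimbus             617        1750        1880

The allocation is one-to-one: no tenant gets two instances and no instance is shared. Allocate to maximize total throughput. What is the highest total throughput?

Maximum total: 5301 ops/s

Optimal: Umbra→Machine M3 (1300 ops/s), Talus→Machine M4 (2121 ops/s), Nimbus→Machine M7 (1880 ops/s) — total 1300+2121+1880 = 5301 ops/s.
Row-greedy (each tenant in turn takes its best remaining instance) gives 5168 ops/s, worse by 133.
Checked against all permutations: 5301 ops/s is optimal.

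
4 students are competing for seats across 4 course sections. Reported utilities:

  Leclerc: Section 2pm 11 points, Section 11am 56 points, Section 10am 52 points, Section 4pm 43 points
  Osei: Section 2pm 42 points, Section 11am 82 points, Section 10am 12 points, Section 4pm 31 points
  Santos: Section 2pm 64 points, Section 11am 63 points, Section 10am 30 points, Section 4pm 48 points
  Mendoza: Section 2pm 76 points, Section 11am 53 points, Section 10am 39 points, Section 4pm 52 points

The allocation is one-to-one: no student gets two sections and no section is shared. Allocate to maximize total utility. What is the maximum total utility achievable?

Max total: 258 points

Optimal: Leclerc→Section 10am (52 points), Osei→Section 11am (82 points), Santos→Section 4pm (48 points), Mendoza→Section 2pm (76 points) — total 52+82+48+76 = 258 points.
Row-greedy (each student in turn takes its best remaining section) gives 185 points, worse by 73.
No other one-to-one assignment exceeds 258 points.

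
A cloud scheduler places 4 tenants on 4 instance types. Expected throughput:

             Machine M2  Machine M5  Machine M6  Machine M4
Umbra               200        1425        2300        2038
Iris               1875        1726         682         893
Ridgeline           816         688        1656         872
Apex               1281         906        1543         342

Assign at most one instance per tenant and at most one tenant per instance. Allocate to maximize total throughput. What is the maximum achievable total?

Maximum total: 6701 ops/s

This is a one-to-one assignment (maximum-weight bipartite matching).
Optimal: Umbra→Machine M4 (2038 ops/s), Iris→Machine M5 (1726 ops/s), Ridgeline→Machine M6 (1656 ops/s), Apex→Machine M2 (1281 ops/s) — total 2038+1726+1656+1281 = 6701 ops/s.
Row-greedy (each tenant in turn takes its best remaining instance) gives 5953 ops/s, worse by 748.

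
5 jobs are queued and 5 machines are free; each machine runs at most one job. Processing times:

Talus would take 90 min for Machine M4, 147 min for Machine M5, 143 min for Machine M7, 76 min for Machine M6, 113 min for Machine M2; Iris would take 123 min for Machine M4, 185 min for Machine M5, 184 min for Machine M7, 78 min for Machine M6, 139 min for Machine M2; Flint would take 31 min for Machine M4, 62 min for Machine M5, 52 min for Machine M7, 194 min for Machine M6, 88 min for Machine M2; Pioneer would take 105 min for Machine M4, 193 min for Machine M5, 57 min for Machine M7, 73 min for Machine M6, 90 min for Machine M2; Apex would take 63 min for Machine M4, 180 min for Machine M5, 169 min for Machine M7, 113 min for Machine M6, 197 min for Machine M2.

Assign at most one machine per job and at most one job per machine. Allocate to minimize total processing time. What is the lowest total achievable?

Min total: 373 min

Optimal: Talus→Machine M2 (113 min), Iris→Machine M6 (78 min), Flint→Machine M5 (62 min), Pioneer→Machine M7 (57 min), Apex→Machine M4 (63 min) — total 113+78+62+57+63 = 373 min.
Column-greedy (each machine in turn goes to its cheapest remaining job) gives 510 min, worse by 137.
Next-best assignment: Talus→Machine M6, Iris→Machine M2, Flint→Machine M5, Pioneer→Machine M7, Apex→Machine M4 = 397 min.
Swapping Flint↔Talus (Flint→Machine M2 88 min, Talus→Machine M5 147 min) adds 60.
No other one-to-one assignment undercuts 373 min.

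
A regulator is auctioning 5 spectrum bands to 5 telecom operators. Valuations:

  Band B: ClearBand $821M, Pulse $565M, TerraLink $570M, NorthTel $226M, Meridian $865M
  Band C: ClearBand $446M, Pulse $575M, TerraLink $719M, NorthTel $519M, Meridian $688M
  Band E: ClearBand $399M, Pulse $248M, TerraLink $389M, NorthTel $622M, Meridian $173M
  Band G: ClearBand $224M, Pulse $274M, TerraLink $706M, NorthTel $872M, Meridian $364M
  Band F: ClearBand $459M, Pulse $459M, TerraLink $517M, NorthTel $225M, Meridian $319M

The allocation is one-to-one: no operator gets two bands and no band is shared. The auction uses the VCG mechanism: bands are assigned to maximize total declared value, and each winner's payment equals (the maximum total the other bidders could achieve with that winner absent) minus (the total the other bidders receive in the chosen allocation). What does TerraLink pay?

Efficient allocation: ClearBand→Band E ($399M), Pulse→Band F ($459M), TerraLink→Band C ($719M), NorthTel→Band G ($872M), Meridian→Band B ($865M); total welfare W = $3314M.
TerraLink receives Band C at value $719M, so the others get W − 719 = $2595M.
Without TerraLink: best allocation of the remaining 4 bidders over all 5 bands is ClearBand→Band B ($821M), Pulse→Band F ($459M), NorthTel→Band G ($872M), Meridian→Band C ($688M), total $2840M.
VCG payment = (others' best without TerraLink) − (others' welfare with TerraLink) = 2840 − 2595 = $245M.

TerraLink pays $245M.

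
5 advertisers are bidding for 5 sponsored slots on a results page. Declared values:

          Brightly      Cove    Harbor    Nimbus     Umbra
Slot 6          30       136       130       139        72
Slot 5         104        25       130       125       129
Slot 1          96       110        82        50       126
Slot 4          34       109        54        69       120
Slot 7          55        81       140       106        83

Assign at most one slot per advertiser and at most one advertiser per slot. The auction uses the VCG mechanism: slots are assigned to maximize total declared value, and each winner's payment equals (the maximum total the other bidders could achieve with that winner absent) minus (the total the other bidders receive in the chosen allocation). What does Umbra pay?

Umbra pays $5.

Efficient allocation: Brightly→Slot 5 ($104), Cove→Slot 4 ($109), Harbor→Slot 7 ($140), Nimbus→Slot 6 ($139), Umbra→Slot 1 ($126); total welfare W = $618.
Umbra receives Slot 1 at value $126, so the others get W − 126 = $492.
Without Umbra: best allocation of the remaining 4 bidders over all 5 slots is Brightly→Slot 1 ($96), Cove→Slot 6 ($136), Harbor→Slot 7 ($140), Nimbus→Slot 5 ($125), total $497.
VCG payment = (others' best without Umbra) − (others' welfare with Umbra) = 497 − 492 = $5.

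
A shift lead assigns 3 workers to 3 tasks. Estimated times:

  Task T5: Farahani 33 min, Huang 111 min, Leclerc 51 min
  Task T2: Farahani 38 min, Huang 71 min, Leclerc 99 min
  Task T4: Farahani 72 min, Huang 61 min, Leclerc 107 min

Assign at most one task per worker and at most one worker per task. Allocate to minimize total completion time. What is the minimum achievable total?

Min total: 150 min

Optimal: Farahani→Task T2 (38 min), Huang→Task T4 (61 min), Leclerc→Task T5 (51 min) — total 38+61+51 = 150 min.
Row-greedy (each worker in turn takes its cheapest remaining task) gives 193 min, worse by 43.
Checked against all permutations: 150 min is optimal.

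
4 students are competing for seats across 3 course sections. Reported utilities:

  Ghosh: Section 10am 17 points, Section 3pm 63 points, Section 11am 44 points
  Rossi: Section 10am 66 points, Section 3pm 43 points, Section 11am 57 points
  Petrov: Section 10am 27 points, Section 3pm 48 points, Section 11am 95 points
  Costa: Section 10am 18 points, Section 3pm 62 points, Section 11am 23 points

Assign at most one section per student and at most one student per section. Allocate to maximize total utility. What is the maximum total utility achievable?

Max total: 224 points

Treat this as an assignment problem: match each student to one section.
Optimal: Rossi→Section 10am (66 points), Ghosh→Section 3pm (63 points), Petrov→Section 11am (95 points) — total 66+63+95 = 224 points.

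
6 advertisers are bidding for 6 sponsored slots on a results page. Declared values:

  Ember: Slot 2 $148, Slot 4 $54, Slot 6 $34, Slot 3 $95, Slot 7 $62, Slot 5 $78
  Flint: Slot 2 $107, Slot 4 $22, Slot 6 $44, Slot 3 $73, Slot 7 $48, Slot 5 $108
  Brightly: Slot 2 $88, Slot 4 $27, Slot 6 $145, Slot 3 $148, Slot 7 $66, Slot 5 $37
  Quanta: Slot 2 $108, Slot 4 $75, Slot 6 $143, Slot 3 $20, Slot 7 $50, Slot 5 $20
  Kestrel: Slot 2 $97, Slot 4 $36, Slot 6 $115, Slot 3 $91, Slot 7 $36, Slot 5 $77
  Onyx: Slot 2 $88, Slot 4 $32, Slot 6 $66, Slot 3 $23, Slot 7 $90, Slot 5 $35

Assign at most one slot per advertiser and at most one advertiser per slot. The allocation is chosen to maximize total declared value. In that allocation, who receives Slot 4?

This is a one-to-one assignment (maximum-weight bipartite matching).
Optimal: Ember→Slot 2 ($148), Flint→Slot 5 ($108), Brightly→Slot 3 ($148), Quanta→Slot 4 ($75), Kestrel→Slot 6 ($115), Onyx→Slot 7 ($90) — total 148+108+148+75+115+90 = $684.
Column-greedy (each slot in turn goes to its best remaining advertiser) gives $657, worse by 27.
No other one-to-one assignment exceeds $684.
Quanta's own top slot is Slot 6 ($143), but forcing Quanta→Slot 6 and reassigning the rest optimally gives only $673 — worse by 11.

Quanta receives Slot 4.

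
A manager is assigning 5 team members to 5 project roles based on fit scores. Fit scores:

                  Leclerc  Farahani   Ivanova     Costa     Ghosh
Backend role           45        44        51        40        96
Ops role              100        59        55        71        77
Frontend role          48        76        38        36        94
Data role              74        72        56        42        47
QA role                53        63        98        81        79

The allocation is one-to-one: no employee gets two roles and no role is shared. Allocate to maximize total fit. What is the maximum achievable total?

This is the linear assignment problem.
Optimal: Leclerc→Data role (74 pts), Farahani→Frontend role (76 pts), Ivanova→QA role (98 pts), Costa→Ops role (71 pts), Ghosh→Backend role (96 pts) — total 74+76+98+71+96 = 415 pts.
Column-greedy (each role in turn goes to its best remaining employee) gives 409 pts, worse by 6.
Swapping Leclerc↔Costa (Leclerc→Ops role 100 pts, Costa→Data role 42 pts) loses 3.
Every other assignment is strictly worse.

Max total: 415 pts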